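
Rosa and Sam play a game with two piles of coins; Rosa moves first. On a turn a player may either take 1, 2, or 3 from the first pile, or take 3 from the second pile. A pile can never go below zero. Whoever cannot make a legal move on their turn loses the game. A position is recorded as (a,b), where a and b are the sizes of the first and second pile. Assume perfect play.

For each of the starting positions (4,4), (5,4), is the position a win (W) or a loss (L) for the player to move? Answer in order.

Work bottom-up. With no move the player to move loses. Otherwise the position is W if at least one move leads to an L position for the opponent, and L if every move leads to a W.
No move ever increases a pile, so every position that can arise here has a ≤ 5 and b ≤ 4; it is enough to label the cells with 0 ≤ a ≤ 5 and 0 ≤ b ≤ 4.
Every move lowers a or b (never raises either), so fill the grid row by row in increasing a, and left to right within a row: each cell's successors are then already labelled.
      b=0  b=1  b=2  b=3  b=4
a=0:    L    L    L    W    W
a=1:    W    W    W    L    L
a=2:    W    W    W    W    W
a=3:    W    W    W    W    W
a=4:    L    L    L    W    W
a=5:    W    W    W    L    L
Cells with no legal move (terminal, hence L): (0,0), (0,1), (0,2).
The remaining L cells, each justified by listing all of its moves:
(1,3): →(0,3)(W), (1,0)(W) — all W, so L
(1,4): →(0,4)(W), (1,1)(W) — all W, so L
(4,0): →(3,0)(W), (2,0)(W), (1,0)(W) — all W, so L
(4,1): →(3,1)(W), (2,1)(W), (1,1)(W) — all W, so L
(4,2): →(3,2)(W), (2,2)(W), (1,2)(W) — all W, so L
(5,3): →(4,3)(W), (3,3)(W), (2,3)(W), (5,0)(W) — all W, so L
(5,4): →(4,4)(W), (3,4)(W), (2,4)(W), (5,1)(W) — all W, so L
Every other cell has at least one move into one of the L cells above, so it is W.
(4,4): the move to (1,4) reaches an L cell, so W
(5,4): one of the L cells justified above, so L

(4,4): W, (5,4): L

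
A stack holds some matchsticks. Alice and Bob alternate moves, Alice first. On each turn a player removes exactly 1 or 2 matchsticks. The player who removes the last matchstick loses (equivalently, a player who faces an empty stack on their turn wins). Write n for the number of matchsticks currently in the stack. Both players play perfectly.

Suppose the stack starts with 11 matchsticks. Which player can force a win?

Work bottom-up. With no move the player to move wins. Otherwise the position is W if at least one move leads to an L position for the opponent, and L if every move leads to a W.
n=0: no move; the opponent has just taken the last matchstick and therefore loses → W
n=1: L (sole option 0(W) is W)
n=2: W (go to 1, an L position)
n=3: W (go to 1, an L position)
n=4: L (options 3(W), 2(W) are all W)
n=5: W (go to 4, an L position)
n=6: W (go to 4, an L position)
n=7: L (options 6(W), 5(W) are all W)
n=8: W (go to 7, an L position)
n=9: W (go to 7, an L position)
n=10: L (options 9(W), 8(W) are all W)
n=11: W (go to 10, an L position)
The starting position 11 is W: Alice should remove 1, leaving 10, handing over an L position.

Alice wins.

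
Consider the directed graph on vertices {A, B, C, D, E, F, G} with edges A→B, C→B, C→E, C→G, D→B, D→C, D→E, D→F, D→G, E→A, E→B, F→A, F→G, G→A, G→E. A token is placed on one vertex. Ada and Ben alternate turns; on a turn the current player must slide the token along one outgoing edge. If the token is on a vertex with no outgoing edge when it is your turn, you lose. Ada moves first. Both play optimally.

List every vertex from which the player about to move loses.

Build the W/L table. Terminal = L. A non-terminal position is W if it has a move to some L; otherwise it is L.
Every edge goes from a vertex to one that appears earlier in the order B, A, E, G, C, F, D, so processing vertices in that order labels each vertex after all of its successors.
B: no outgoing edge → L
A: reaches L-position B → W
E: reaches L-position B → W
G: only reaches E(W), A(W), all W → L
C: reaches L-position G → W
F: reaches L-position G → W
D: reaches L-position G → W
The losing starting vertices are exactly the entries labelled L in this table (2 of them).

B, G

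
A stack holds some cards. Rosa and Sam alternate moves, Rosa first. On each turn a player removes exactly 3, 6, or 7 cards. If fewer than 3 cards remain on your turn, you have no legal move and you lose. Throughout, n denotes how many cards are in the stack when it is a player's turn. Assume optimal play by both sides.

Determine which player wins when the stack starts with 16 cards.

Work bottom-up. With no move the player to move loses. Otherwise the position is W if at least one move leads to an L position for the opponent, and L if every move leads to a W.
n=0: no move → L
n=1: no move → L
n=2: no move → L
n=3: reaches L-position 0 → W
n=4: reaches L-position 1 → W
n=5: reaches L-position 2 → W
n=6: reaches L-position 0 → W
n=7: reaches L-position 1 → W
n=8: reaches L-position 2 → W
n=9: reaches L-position 2 → W
n=10: only reaches 7(W), 4(W), 3(W), all W → L
n=11: only reaches 8(W), 5(W), 4(W), all W → L
n=12: only reaches 9(W), 6(W), 5(W), all W → L
n=13: reaches L-position 10 → W
n=14: reaches L-position 11 → W
n=15: reaches L-position 12 → W
n=16: reaches L-position 10 → W
The starting position 16 is W: Rosa should remove 6, leaving 10, handing over an L position.

Rosa wins.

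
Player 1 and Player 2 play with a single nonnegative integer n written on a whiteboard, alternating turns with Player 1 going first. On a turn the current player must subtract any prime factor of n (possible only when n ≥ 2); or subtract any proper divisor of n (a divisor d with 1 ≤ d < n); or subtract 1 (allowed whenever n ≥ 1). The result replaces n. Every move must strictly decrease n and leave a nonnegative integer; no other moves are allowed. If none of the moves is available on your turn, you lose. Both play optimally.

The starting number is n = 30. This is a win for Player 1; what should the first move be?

Use the standard recursion: the mover loses at a terminal position; elsewhere, the mover wins exactly when some move hands the opponent an L position.
n=0: no move → L
n=1: reaches L-position 0 → W
n=2: reaches L-position 0 → W
n=3: reaches L-position 0 → W
n=4: only reaches 2(W), 3(W), all W → L
n=5: reaches L-position 0 → W
n=6: reaches L-position 4 → W
n=7: reaches L-position 0 → W
n=8: reaches L-position 4 → W
n=9: only reaches 6(W), 8(W), all W → L
n=10: reaches L-position 9 → W
n=11: reaches L-position 0 → W
n=12: reaches L-position 9 → W
n=13: reaches L-position 0 → W
n=14: only reaches 7(W), 12(W), 13(W), all W → L
n=15: reaches L-position 14 → W
n=16: reaches L-position 14 → W
n=17: reaches L-position 0 → W
n=18: reaches L-position 9 → W
n=19: reaches L-position 0 → W
n=20: only reaches 10(W), 15(W), 16(W), 18(W), 19(W), all W → L
n=21: reaches L-position 14 → W
n=22: reaches L-position 20 → W
n=23: reaches L-position 0 → W
n=24: reaches L-position 20 → W
n=25: reaches L-position 20 → W
n=26: only reaches 13(W), 24(W), 25(W), all W → L
n=27: reaches L-position 26 → W
n=28: reaches L-position 14 → W
n=29: reaches L-position 0 → W
n=30: reaches L-position 20 → W
From 30, the L positions reachable in one move are: 20.

Move to 20.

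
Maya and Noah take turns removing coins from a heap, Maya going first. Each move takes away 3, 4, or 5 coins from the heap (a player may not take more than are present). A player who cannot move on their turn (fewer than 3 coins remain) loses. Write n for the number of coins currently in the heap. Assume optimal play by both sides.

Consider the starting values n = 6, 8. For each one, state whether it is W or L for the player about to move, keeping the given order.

Work bottom-up. With no move the player to move loses. Otherwise the position is W if at least one move leads to an L position for the opponent, and L if every move leads to a W.
n=0: no move → L
n=1: no move → L
n=2: no move → L
n=3: reaches L-position 0 → W
n=4: reaches L-position 1 → W
n=5: reaches L-position 2 → W
n=6: reaches L-position 2 → W
n=7: reaches L-position 2 → W
n=8: only reaches 5(W), 4(W), 3(W), all W → L

6: W, 8: L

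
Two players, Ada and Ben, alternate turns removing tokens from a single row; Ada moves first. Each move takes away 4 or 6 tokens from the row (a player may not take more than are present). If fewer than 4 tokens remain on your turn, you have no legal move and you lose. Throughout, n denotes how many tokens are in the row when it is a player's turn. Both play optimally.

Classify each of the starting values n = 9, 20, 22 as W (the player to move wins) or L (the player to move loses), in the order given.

9: W, 20: L, 22: L

Positions with no move are L. A position that does have a move is losing for the player to move precisely when every available move leads to a winning position for the opponent. Fill in the labels:
n=0: no move → L
n=1: no move → L
n=2: no move → L
n=3: no move → L
n=4: W (go to 0, an L position)
n=5: W (go to 1, an L position)
n=6: W (go to 2, an L position)
n=7: W (go to 3, an L position)
n=8: W (go to 2, an L position)
n=9: W (go to 3, an L position)
n=10: L (options 6(W), 4(W) are all W)
n=11: L (options 7(W), 5(W) are all W)
n=12: L (options 8(W), 6(W) are all W)
n=13: L (options 9(W), 7(W) are all W)
n=14: W (go to 10, an L position)
n=15: W (go to 11, an L position)
n=16: W (go to 12, an L position)
n=17: W (go to 13, an L position)
n=18: W (go to 12, an L position)
n=19: W (go to 13, an L position)
n=20: L (options 16(W), 14(W) are all W)
n=21: L (options 17(W), 15(W) are all W)
n=22: L (options 18(W), 16(W) are all W)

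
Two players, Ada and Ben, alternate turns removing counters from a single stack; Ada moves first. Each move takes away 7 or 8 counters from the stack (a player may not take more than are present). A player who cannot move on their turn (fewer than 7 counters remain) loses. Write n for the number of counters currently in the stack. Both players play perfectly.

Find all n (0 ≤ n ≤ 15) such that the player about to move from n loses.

0, 1, 2, 3, 4, 5, 6, 15

Positions with no move are L. A position that does have a move is losing for the player to move precisely when every available move leads to a winning position for the opponent. Fill in the labels:
n=0: no move → L
n=1: no move → L
n=2: no move → L
n=3: no move → L
n=4: no move → L
n=5: no move → L
n=6: no move → L
n=7: reaches L-position 0 → W
n=8: reaches L-position 1 → W
n=9: reaches L-position 2 → W
n=10: reaches L-position 3 → W
n=11: reaches L-position 4 → W
n=12: reaches L-position 5 → W
n=13: reaches L-position 6 → W
n=14: reaches L-position 6 → W
n=15: only reaches 8(W), 7(W), all W → L
Reading off the rows marked L gives the requested list; there are 8 such values of n.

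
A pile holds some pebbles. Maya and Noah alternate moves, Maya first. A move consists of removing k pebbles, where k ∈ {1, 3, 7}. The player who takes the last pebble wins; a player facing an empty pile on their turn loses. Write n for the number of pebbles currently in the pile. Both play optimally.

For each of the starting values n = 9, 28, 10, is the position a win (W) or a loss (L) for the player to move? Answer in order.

Build the W/L table. Terminal = L. A non-terminal position is W if it has a move to some L; otherwise it is L.
n=0: no move → L
n=1: W (go to 0, an L position)
n=2: L (sole option 1(W) is W)
n=3: W (go to 2, an L position)
n=4: L (options 3(W), 1(W) are all W)
n=5: W (go to 4, an L position)
n=6: L (options 5(W), 3(W) are all W)
n=7: W (go to 6, an L position)
n=8: L (options 7(W), 5(W), 1(W) are all W)
n=9: W (go to 8, an L position)
n=10: L (options 9(W), 7(W), 3(W) are all W)
n=11: W (go to 10, an L position)
n=12: L (options 11(W), 9(W), 5(W) are all W)
n=13: W (go to 12, an L position)
n=14: L (options 13(W), 11(W), 7(W) are all W)
n=15: W (go to 14, an L position)
n=16: L (options 15(W), 13(W), 9(W) are all W)
n=17: W (go to 16, an L position)
n=18: L (options 17(W), 15(W), 11(W) are all W)
n=19: W (go to 18, an L position)
n=20: L (options 19(W), 17(W), 13(W) are all W)
n=21: W (go to 20, an L position)
n=22: L (options 21(W), 19(W), 15(W) are all W)
n=23: W (go to 22, an L position)
n=24: L (options 23(W), 21(W), 17(W) are all W)
n=25: W (go to 24, an L position)
n=26: L (options 25(W), 23(W), 19(W) are all W)
n=27: W (go to 26, an L position)
n=28: L (options 27(W), 25(W), 21(W) are all W)

9: W, 28: L, 10: L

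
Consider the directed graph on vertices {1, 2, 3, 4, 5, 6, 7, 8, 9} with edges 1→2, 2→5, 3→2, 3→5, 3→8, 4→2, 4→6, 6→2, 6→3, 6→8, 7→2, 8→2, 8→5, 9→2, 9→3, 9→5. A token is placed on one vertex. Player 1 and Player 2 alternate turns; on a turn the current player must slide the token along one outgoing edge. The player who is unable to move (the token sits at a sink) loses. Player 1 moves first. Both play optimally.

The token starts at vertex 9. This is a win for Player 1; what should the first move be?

Move to 5.

Compute win/loss labels from the base case upward. A position with no move is L. Any other position is W if it can reach an L in one move, else L.
Every edge goes from a vertex to one that appears earlier in the order 5, 2, 8, 3, 6, 9, 7, 1, 4, so processing vertices in that order labels each vertex after all of its successors.
5: no outgoing edge → L
2: can move to 5, which is L ⇒ W
8: can move to 5, which is L ⇒ W
3: can move to 5, which is L ⇒ W
6: moves to 3(W), 8(W), 2(W); every one is W ⇒ L
9: can move to 5, which is L ⇒ W
7: the only move is to 2(W), a W ⇒ L
1: the only move is to 2(W), a W ⇒ L
4: can move to 6, which is L ⇒ W
From 9, the L positions reachable in one move are: 5.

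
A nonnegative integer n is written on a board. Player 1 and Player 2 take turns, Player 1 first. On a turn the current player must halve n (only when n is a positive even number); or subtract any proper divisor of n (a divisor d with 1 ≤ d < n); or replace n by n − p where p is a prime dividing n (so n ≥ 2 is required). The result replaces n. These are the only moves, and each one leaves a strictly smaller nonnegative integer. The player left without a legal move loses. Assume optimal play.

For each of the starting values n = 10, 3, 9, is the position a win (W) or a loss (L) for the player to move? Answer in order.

Classify positions by backward induction: terminal positions (no move available) are L. From any other position, the mover wins iff some move reaches an L.
n=0: no move → L
n=1: no move → L
n=2: reaches L-position 0 → W
n=3: reaches L-position 0 → W
n=4: only reaches 2(W), 3(W), all W → L
n=5: reaches L-position 0 → W
n=6: reaches L-position 4 → W
n=7: reaches L-position 0 → W
n=8: reaches L-position 4 → W
n=9: only reaches 6(W), 8(W), all W → L
n=10: reaches L-position 9 → W

10: W, 3: W, 9: L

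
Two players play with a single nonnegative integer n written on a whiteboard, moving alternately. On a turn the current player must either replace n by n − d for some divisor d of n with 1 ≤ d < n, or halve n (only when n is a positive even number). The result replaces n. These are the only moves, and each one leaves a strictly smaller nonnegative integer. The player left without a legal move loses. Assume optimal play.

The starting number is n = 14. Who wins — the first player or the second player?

Work bottom-up. With no move the player to move loses. Otherwise the position is W if at least one move leads to an L position for the opponent, and L if every move leads to a W.
n=0: no move → L
n=1: no move → L
n=2: →1(L), so W
n=3: →2(W) only, which is W, so L
n=4: →3(L), so W
n=5: →4(W) only, which is W, so L
n=6: →3(L), so W
n=7: →6(W) only, which is W, so L
n=8: →7(L), so W
n=9: →6(W), 8(W) — all W, so L
n=10: →5(L), so W
n=11: →10(W) only, which is W, so L
n=12: →9(L), so W
n=13: →12(W) only, which is W, so L
n=14: →7(L), so W
The starting position 14 is W: the player to move should move to 7, handing over an L position.

The first player wins.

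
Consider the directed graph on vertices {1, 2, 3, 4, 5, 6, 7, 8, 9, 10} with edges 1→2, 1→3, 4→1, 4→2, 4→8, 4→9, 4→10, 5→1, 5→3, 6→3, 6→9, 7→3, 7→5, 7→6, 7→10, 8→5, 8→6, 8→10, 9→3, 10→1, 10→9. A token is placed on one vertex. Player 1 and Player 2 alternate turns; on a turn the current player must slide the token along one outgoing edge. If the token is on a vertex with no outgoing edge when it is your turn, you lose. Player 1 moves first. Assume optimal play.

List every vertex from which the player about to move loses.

Label each position W (a win for the player to move) or L (a loss). A position with no legal move is L; any other position is W exactly when some move reaches an L, and L when every move reaches a W.
Every edge goes from a vertex to one that appears earlier in the order 3, 2, 9, 1, 10, 6, 5, 8, 7, 4, so processing vertices in that order labels each vertex after all of its successors.
3: no outgoing edge → L
2: no outgoing edge → L
9: →3(L), so W
1: →2(L), so W
10: →1(W), 9(W) — all W, so L
6: →3(L), so W
5: →3(L), so W
8: →10(L), so W
7: →10(L), so W
4: →10(L), so W
Reading off the rows marked L gives the requested list; there are 3 such vertices.

2, 3, 10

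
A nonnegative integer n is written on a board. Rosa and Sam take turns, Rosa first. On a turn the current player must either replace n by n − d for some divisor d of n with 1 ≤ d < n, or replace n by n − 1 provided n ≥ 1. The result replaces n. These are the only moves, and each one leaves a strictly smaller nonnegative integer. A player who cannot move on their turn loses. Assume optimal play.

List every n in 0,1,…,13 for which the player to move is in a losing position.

0, 2, 5, 7, 9, 11, 13

Positions with no move are L. A position that does have a move is losing for the player to move precisely when every available move leads to a winning position for the opponent. Fill in the labels:
n=0: no move → L
n=1: can move to 0, which is L ⇒ W
n=2: the only move is to 1(W), a W ⇒ L
n=3: can move to 2, which is L ⇒ W
n=4: can move to 2, which is L ⇒ W
n=5: the only move is to 4(W), a W ⇒ L
n=6: can move to 5, which is L ⇒ W
n=7: the only move is to 6(W), a W ⇒ L
n=8: can move to 7, which is L ⇒ W
n=9: moves to 6(W), 8(W); every one is W ⇒ L
n=10: can move to 5, which is L ⇒ W
n=11: the only move is to 10(W), a W ⇒ L
n=12: can move to 9, which is L ⇒ W
n=13: the only move is to 12(W), a W ⇒ L
The losing starting values of n are exactly the entries labelled L in this table (7 of them).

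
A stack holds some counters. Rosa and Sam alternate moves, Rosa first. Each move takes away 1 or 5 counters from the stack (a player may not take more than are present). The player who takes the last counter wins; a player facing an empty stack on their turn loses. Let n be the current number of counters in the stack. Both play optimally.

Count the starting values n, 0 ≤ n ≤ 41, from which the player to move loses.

Classify positions by backward induction: terminal positions (no move available) are L. From any other position, the mover wins iff some move reaches an L.
n=0: no move → L
n=1: W (go to 0, an L position)
n=2: L (sole option 1(W) is W)
n=3: W (go to 2, an L position)
n=4: L (sole option 3(W) is W)
n=5: W (go to 4, an L position)
n=6: L (options 5(W), 1(W) are all W)
n=7: W (go to 6, an L position)
n=8: L (options 7(W), 3(W) are all W)
n=9: W (go to 8, an L position)
n=10: L (options 9(W), 5(W) are all W)
n=11: W (go to 10, an L position)
n=12: L (options 11(W), 7(W) are all W)
n=13: W (go to 12, an L position)
n=14: L (options 13(W), 9(W) are all W)
n=15: W (go to 14, an L position)
n=16: L (options 15(W), 11(W) are all W)
n=17: W (go to 16, an L position)
n=18: L (options 17(W), 13(W) are all W)
n=19: W (go to 18, an L position)
n=20: L (options 19(W), 15(W) are all W)
n=21: W (go to 20, an L position)
n=22: L (options 21(W), 17(W) are all W)
n=23: W (go to 22, an L position)
n=24: L (options 23(W), 19(W) are all W)
n=25: W (go to 24, an L position)
n=26: L (options 25(W), 21(W) are all W)
n=27: W (go to 26, an L position)
n=28: L (options 27(W), 23(W) are all W)
n=29: W (go to 28, an L position)
n=30: L (options 29(W), 25(W) are all W)
n=31: W (go to 30, an L position)
n=32: L (options 31(W), 27(W) are all W)
n=33: W (go to 32, an L position)
n=34: L (options 33(W), 29(W) are all W)
n=35: W (go to 34, an L position)
n=36: L (options 35(W), 31(W) are all W)
n=37: W (go to 36, an L position)
n=38: L (options 37(W), 33(W) are all W)
n=39: W (go to 38, an L position)
n=40: L (options 39(W), 35(W) are all W)
n=41: W (go to 40, an L position)
L entries with 0 ≤ n ≤ 41: n = 0, 2, 4, 6, 8, 10, 12, 14, 16, 18, 20, 22, 24, 26, 28, 30, 32, 34, 36, 38, 40; that makes 21.

21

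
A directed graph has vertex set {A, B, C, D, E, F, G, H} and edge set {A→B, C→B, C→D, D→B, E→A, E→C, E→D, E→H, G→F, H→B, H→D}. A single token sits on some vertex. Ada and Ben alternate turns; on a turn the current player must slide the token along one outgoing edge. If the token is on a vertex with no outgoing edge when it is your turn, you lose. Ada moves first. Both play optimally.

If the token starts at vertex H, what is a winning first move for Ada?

Build the W/L table. Terminal = L. A non-terminal position is W if it has a move to some L; otherwise it is L.
Every edge goes from a vertex to one that appears earlier in the order B, F, D, A, G, H, C, E, so processing vertices in that order labels each vertex after all of its successors.
B: no outgoing edge → L
F: no outgoing edge → L
D: →B(L), so W
A: →B(L), so W
G: →F(L), so W
H: →B(L), so W
C: →B(L), so W
E: →C(W), H(W), A(W), D(W) — all W, so L
From H, the L positions reachable in one move are: B.

Move to B.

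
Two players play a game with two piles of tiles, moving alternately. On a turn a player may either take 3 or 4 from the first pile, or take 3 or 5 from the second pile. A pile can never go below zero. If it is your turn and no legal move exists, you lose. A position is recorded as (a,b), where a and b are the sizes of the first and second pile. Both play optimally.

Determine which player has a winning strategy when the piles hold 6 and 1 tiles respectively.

The first player wins.

Classify positions by backward induction: terminal positions (no move available) are L. From any other position, the mover wins iff some move reaches an L.
No move ever increases a pile, so every position that can arise here has a ≤ 6 and b ≤ 1; it is enough to label the cells with 0 ≤ a ≤ 6 and 0 ≤ b ≤ 1.
Every move lowers a or b (never raises either), so fill the grid row by row in increasing a, and left to right within a row: each cell's successors are then already labelled.
      b=0  b=1
a=0:    L    L
a=1:    L    L
a=2:    L    L
a=3:    W    W
a=4:    W    W
a=5:    W    W
a=6:    W    W
Cells with no legal move (terminal, hence L): (0,0), (0,1), (1,0), (1,1), (2,0), (2,1).
Every other cell has at least one move into one of the L cells above, so it is W.
The starting position (6,1) is W: the player to move should move to (2,1), handing over an L position.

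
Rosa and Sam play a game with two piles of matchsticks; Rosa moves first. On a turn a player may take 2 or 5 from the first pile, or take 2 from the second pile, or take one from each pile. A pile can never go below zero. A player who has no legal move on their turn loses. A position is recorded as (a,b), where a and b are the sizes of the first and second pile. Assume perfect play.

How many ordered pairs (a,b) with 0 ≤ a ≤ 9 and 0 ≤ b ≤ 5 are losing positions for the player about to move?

Work bottom-up. With no move the player to move loses. Otherwise the position is W if at least one move leads to an L position for the opponent, and L if every move leads to a W.
Every move lowers a or b (never raises either), so fill the grid row by row in increasing a, and left to right within a row: each cell's successors are then already labelled.
      b=0  b=1  b=2  b=3  b=4  b=5
a=0:    L    L    W    W    L    L
a=1:    L    W    W    L    L    W
a=2:    W    W    L    L    W    W
a=3:    W    L    L    W    W    L
a=4:    L    L    W    W    L    L
a=5:    W    W    W    L    W    W
a=6:    W    W    L    W    W    W
a=7:    L    L    W    W    L    L
a=8:    L    W    W    L    L    W
a=9:    W    W    L    L    W    W
Cells with no legal move (terminal, hence L): (0,0), (0,1), (1,0).
The remaining L cells, each justified by listing all of its moves:
(0,4): the only move is to (0,2)(W), a W ⇒ L
(0,5): the only move is to (0,3)(W), a W ⇒ L
(1,3): moves to (1,1)(W), (0,2)(W); every one is W ⇒ L
(1,4): moves to (1,2)(W), (0,3)(W); every one is W ⇒ L
(2,2): moves to (0,2)(W), (2,0)(W), (1,1)(W); every one is W ⇒ L
(2,3): moves to (0,3)(W), (2,1)(W), (1,2)(W); every one is W ⇒ L
(3,1): moves to (1,1)(W), (2,0)(W); every one is W ⇒ L
(3,2): moves to (1,2)(W), (3,0)(W), (2,1)(W); every one is W ⇒ L
(3,5): moves to (1,5)(W), (3,3)(W), (2,4)(W); every one is W ⇒ L
(4,0): the only move is to (2,0)(W), a W ⇒ L
(4,1): moves to (2,1)(W), (3,0)(W); every one is W ⇒ L
(4,4): moves to (2,4)(W), (4,2)(W), (3,3)(W); every one is W ⇒ L
(4,5): moves to (2,5)(W), (4,3)(W), (3,4)(W); every one is W ⇒ L
(5,3): moves to (3,3)(W), (0,3)(W), (5,1)(W), (4,2)(W); every one is W ⇒ L
(6,2): moves to (4,2)(W), (1,2)(W), (6,0)(W), (5,1)(W); every one is W ⇒ L
(7,0): moves to (5,0)(W), (2,0)(W); every one is W ⇒ L
(7,1): moves to (5,1)(W), (2,1)(W), (6,0)(W); every one is W ⇒ L
(7,4): moves to (5,4)(W), (2,4)(W), (7,2)(W), (6,3)(W); every one is W ⇒ L
(7,5): moves to (5,5)(W), (2,5)(W), (7,3)(W), (6,4)(W); every one is W ⇒ L
(8,0): moves to (6,0)(W), (3,0)(W); every one is W ⇒ L
(8,3): moves to (6,3)(W), (3,3)(W), (8,1)(W), (7,2)(W); every one is W ⇒ L
(8,4): moves to (6,4)(W), (3,4)(W), (8,2)(W), (7,3)(W); every one is W ⇒ L
(9,2): moves to (7,2)(W), (4,2)(W), (9,0)(W), (8,1)(W); every one is W ⇒ L
(9,3): moves to (7,3)(W), (4,3)(W), (9,1)(W), (8,2)(W); every one is W ⇒ L
Every other cell has at least one move into one of the L cells above, so it is W.
L cells per row: a=0: 4, a=1: 3, a=2: 2, a=3: 3, a=4: 4, a=5: 1, a=6: 1, a=7: 4, a=8: 3, a=9: 2; total 27.

27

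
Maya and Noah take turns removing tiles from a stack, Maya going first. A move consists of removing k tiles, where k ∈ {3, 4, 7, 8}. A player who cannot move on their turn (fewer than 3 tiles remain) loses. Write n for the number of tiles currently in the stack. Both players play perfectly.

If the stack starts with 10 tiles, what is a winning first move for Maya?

Build the W/L table. Terminal = L. A non-terminal position is W if it has a move to some L; otherwise it is L.
n=0: no move → L
n=1: no move → L
n=2: no move → L
n=3: W (go to 0, an L position)
n=4: W (go to 1, an L position)
n=5: W (go to 2, an L position)
n=6: W (go to 2, an L position)
n=7: W (go to 0, an L position)
n=8: W (go to 1, an L position)
n=9: W (go to 2, an L position)
n=10: W (go to 2, an L position)
From 10, the L positions reachable in one move are: 2.

Remove 8, leaving 2.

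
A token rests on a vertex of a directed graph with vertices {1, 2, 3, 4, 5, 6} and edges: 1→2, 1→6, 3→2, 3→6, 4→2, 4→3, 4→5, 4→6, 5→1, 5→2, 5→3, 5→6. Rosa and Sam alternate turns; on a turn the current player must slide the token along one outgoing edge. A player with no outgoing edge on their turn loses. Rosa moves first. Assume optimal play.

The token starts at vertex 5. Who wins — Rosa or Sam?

Rosa wins.

Build the W/L table. Terminal = L. A non-terminal position is W if it has a move to some L; otherwise it is L.
Every edge goes from a vertex to one that appears earlier in the order 6, 2, 3, 1, 5, 4, so processing vertices in that order labels each vertex after all of its successors.
6: no outgoing edge → L
2: no outgoing edge → L
3: reaches L-position 2 → W
1: reaches L-position 2 → W
5: reaches L-position 2 → W
4: reaches L-position 2 → W
From 5 Rosa can move to 2, reaching an L position.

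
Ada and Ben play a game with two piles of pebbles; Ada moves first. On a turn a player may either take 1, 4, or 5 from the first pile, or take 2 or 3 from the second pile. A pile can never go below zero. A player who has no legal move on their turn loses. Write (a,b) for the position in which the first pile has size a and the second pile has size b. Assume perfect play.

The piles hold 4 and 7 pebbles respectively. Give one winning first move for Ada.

Move to (3,7).

Positions with no move are L. A position that does have a move is losing for the player to move precisely when every available move leads to a winning position for the opponent. Fill in the labels:
No move ever increases a pile, so every position that can arise here has a ≤ 4 and b ≤ 7; it is enough to label the cells with 0 ≤ a ≤ 4 and 0 ≤ b ≤ 7.
Every move lowers a or b (never raises either), so fill the grid row by row in increasing a, and left to right within a row: each cell's successors are then already labelled.
      b=0  b=1  b=2  b=3  b=4  b=5  b=6  b=7
a=0:    L    L    W    W    W    L    L    W
a=1:    W    W    L    L    W    W    W    L
a=2:    L    L    W    W    W    L    L    W
a=3:    W    W    L    L    W    W    W    L
a=4:    W    W    W    W    L    W    W    W
Cells with no legal move (terminal, hence L): (0,0), (0,1).
The remaining L cells, each justified by listing all of its moves:
(0,5): L (options (0,3)(W), (0,2)(W) are all W)
(0,6): L (options (0,4)(W), (0,3)(W) are all W)
(1,2): L (options (0,2)(W), (1,0)(W) are all W)
(1,3): L (options (0,3)(W), (1,1)(W), (1,0)(W) are all W)
(1,7): L (options (0,7)(W), (1,5)(W), (1,4)(W) are all W)
(2,0): L (sole option (1,0)(W) is W)
(2,1): L (sole option (1,1)(W) is W)
(2,5): L (options (1,5)(W), (2,3)(W), (2,2)(W) are all W)
(2,6): L (options (1,6)(W), (2,4)(W), (2,3)(W) are all W)
(3,2): L (options (2,2)(W), (3,0)(W) are all W)
(3,3): L (options (2,3)(W), (3,1)(W), (3,0)(W) are all W)
(3,7): L (options (2,7)(W), (3,5)(W), (3,4)(W) are all W)
(4,4): L (options (3,4)(W), (0,4)(W), (4,2)(W), (4,1)(W) are all W)
Every other cell has at least one move into one of the L cells above, so it is W.
From (4,7), the L positions reachable in one move are: (3,7), (4,4). Any move reaching one of these is winning.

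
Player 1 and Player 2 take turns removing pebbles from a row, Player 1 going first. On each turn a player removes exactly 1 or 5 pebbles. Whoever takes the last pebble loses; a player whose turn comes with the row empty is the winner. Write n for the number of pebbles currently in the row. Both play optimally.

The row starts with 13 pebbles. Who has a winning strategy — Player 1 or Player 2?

Classify positions by backward induction: terminal positions (no move available) are W. From any other position, the mover wins iff some move reaches an L.
n=0: no move; the opponent has just taken the last pebble and therefore loses → W
n=1: L (sole option 0(W) is W)
n=2: W (go to 1, an L position)
n=3: L (sole option 2(W) is W)
n=4: W (go to 3, an L position)
n=5: L (options 4(W), 0(W) are all W)
n=6: W (go to 5, an L position)
n=7: L (options 6(W), 2(W) are all W)
n=8: W (go to 7, an L position)
n=9: L (options 8(W), 4(W) are all W)
n=10: W (go to 9, an L position)
n=11: L (options 10(W), 6(W) are all W)
n=12: W (go to 11, an L position)
n=13: L (options 12(W), 8(W) are all W)
The starting position 13 is L: whatever Player 1 does, the opponent receives a W position.

Player 2 wins.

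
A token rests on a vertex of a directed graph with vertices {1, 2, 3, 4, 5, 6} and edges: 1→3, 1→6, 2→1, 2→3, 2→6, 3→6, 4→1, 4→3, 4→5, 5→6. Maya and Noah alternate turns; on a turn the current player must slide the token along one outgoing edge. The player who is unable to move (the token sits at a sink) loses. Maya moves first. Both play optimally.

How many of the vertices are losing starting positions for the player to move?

2

Label each position W (a win for the player to move) or L (a loss). A position with no legal move is L; any other position is W exactly when some move reaches an L, and L when every move reaches a W.
Every edge goes from a vertex to one that appears earlier in the order 6, 3, 1, 2, 5, 4, so processing vertices in that order labels each vertex after all of its successors.
6: no outgoing edge → L
3: W (go to 6, an L position)
1: W (go to 6, an L position)
2: W (go to 6, an L position)
5: W (go to 6, an L position)
4: L (options 5(W), 1(W), 3(W) are all W)
The L vertices are 4, 6; that is 2 in all.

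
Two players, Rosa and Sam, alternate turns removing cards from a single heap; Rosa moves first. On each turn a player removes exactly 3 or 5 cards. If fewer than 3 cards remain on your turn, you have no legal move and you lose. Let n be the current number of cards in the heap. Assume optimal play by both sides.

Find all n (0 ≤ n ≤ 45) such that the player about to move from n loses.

0, 1, 2, 8, 9, 10, 16, 17, 18, 24, 25, 26, 32, 33, 34, 40, 41, 42

Label each position W (a win for the player to move) or L (a loss). A position with no legal move is L; any other position is W exactly when some move reaches an L, and L when every move reaches a W.
n=0: no move → L
n=1: no move → L
n=2: no move → L
n=3: W (go to 0, an L position)
n=4: W (go to 1, an L position)
n=5: W (go to 2, an L position)
n=6: W (go to 1, an L position)
n=7: W (go to 2, an L position)
n=8: L (options 5(W), 3(W) are all W)
n=9: L (options 6(W), 4(W) are all W)
n=10: L (options 7(W), 5(W) are all W)
n=11: W (go to 8, an L position)
n=12: W (go to 9, an L position)
n=13: W (go to 10, an L position)
n=14: W (go to 9, an L position)
n=15: W (go to 10, an L position)
n=16: L (options 13(W), 11(W) are all W)
n=17: L (options 14(W), 12(W) are all W)
n=18: L (options 15(W), 13(W) are all W)
n=19: W (go to 16, an L position)
n=20: W (go to 17, an L position)
n=21: W (go to 18, an L position)
n=22: W (go to 17, an L position)
n=23: W (go to 18, an L position)
n=24: L (options 21(W), 19(W) are all W)
n=25: L (options 22(W), 20(W) are all W)
n=26: L (options 23(W), 21(W) are all W)
n=27: W (go to 24, an L position)
n=28: W (go to 25, an L position)
n=29: W (go to 26, an L position)
n=30: W (go to 25, an L position)
n=31: W (go to 26, an L position)
n=32: L (options 29(W), 27(W) are all W)
n=33: L (options 30(W), 28(W) are all W)
n=34: L (options 31(W), 29(W) are all W)
n=35: W (go to 32, an L position)
n=36: W (go to 33, an L position)
n=37: W (go to 34, an L position)
n=38: W (go to 33, an L position)
n=39: W (go to 34, an L position)
n=40: L (options 37(W), 35(W) are all W)
n=41: L (options 38(W), 36(W) are all W)
n=42: L (options 39(W), 37(W) are all W)
n=43: W (go to 40, an L position)
n=44: W (go to 41, an L position)
n=45: W (go to 42, an L position)
Reading off the rows marked L gives the requested list; there are 18 such values of n.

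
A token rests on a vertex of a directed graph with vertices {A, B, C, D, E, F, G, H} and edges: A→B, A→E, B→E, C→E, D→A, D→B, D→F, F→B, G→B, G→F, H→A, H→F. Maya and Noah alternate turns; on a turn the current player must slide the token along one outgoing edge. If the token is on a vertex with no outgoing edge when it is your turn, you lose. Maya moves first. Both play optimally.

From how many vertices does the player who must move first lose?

2

Compute win/loss labels from the base case upward. A position with no move is L. Any other position is W if it can reach an L in one move, else L.
Every edge goes from a vertex to one that appears earlier in the order E, B, A, F, G, D, H, C, so processing vertices in that order labels each vertex after all of its successors.
E: no outgoing edge → L
B: →E(L), so W
A: →E(L), so W
F: →B(W) only, which is W, so L
G: →F(L), so W
D: →F(L), so W
H: →F(L), so W
C: →E(L), so W
The L vertices are E, F; that is 2 in all.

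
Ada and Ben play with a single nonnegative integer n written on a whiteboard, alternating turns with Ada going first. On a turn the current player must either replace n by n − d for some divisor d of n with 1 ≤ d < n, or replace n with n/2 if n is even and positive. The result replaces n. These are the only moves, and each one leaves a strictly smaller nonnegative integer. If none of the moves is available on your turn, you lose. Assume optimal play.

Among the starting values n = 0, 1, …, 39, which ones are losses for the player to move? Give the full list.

0, 1, 3, 5, 7, 9, 11, 13, 15, 17, 19, 21, 23, 25, 27, 29, 31, 33, 35, 37, 39

Use the standard recursion: the mover loses at a terminal position; elsewhere, the mover wins exactly when some move hands the opponent an L position.
n=0: no move → L
n=1: no move → L
n=2: reaches L-position 1 → W
n=3: only reaches 2(W), which is W → L
n=4: reaches L-position 3 → W
n=5: only reaches 4(W), which is W → L
n=6: reaches L-position 3 → W
n=7: only reaches 6(W), which is W → L
n=8: reaches L-position 7 → W
n=9: only reaches 6(W), 8(W), all W → L
n=10: reaches L-position 5 → W
n=11: only reaches 10(W), which is W → L
n=12: reaches L-position 9 → W
n=13: only reaches 12(W), which is W → L
n=14: reaches L-position 7 → W
n=15: only reaches 10(W), 12(W), 14(W), all W → L
n=16: reaches L-position 15 → W
n=17: only reaches 16(W), which is W → L
n=18: reaches L-position 9 → W
n=19: only reaches 18(W), which is W → L
n=20: reaches L-position 15 → W
n=21: only reaches 14(W), 18(W), 20(W), all W → L
n=22: reaches L-position 11 → W
n=23: only reaches 22(W), which is W → L
n=24: reaches L-position 21 → W
n=25: only reaches 20(W), 24(W), all W → L
n=26: reaches L-position 13 → W
n=27: only reaches 18(W), 24(W), 26(W), all W → L
n=28: reaches L-position 21 → W
n=29: only reaches 28(W), which is W → L
n=30: reaches L-position 15 → W
n=31: only reaches 30(W), which is W → L
n=32: reaches L-position 31 → W
n=33: only reaches 22(W), 30(W), 32(W), all W → L
n=34: reaches L-position 17 → W
n=35: only reaches 28(W), 30(W), 34(W), all W → L
n=36: reaches L-position 27 → W
n=37: only reaches 36(W), which is W → L
n=38: reaches L-position 19 → W
n=39: only reaches 26(W), 36(W), 38(W), all W → L
The losing starting values of n are exactly the entries labelled L in this table (21 of them).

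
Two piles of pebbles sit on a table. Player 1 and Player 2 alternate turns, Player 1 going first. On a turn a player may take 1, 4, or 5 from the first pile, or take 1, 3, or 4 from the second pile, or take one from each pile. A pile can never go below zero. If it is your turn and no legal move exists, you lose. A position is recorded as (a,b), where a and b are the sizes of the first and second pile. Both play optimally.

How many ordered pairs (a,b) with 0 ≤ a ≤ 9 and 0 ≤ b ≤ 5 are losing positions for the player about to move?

15

Positions with no move are L. A position that does have a move is losing for the player to move precisely when every available move leads to a winning position for the opponent. Fill in the labels:
Every move lowers a or b (never raises either), so fill the grid row by row in increasing a, and left to right within a row: each cell's successors are then already labelled.
      b=0  b=1  b=2  b=3  b=4  b=5
a=0:    L    W    L    W    W    W
a=1:    W    W    W    W    L    W
a=2:    L    W    L    W    W    W
a=3:    W    W    W    W    L    W
a=4:    W    L    W    L    W    W
a=5:    W    W    W    W    W    L
a=6:    W    L    W    L    W    W
a=7:    W    W    W    W    W    L
a=8:    L    W    L    W    W    W
a=9:    W    W    W    W    L    W
Cells with no legal move (terminal, hence L): (0,0).
The remaining L cells, each justified by listing all of its moves:
(0,2): only reaches (0,1)(W), which is W → L
(1,4): only reaches (0,4)(W), (1,3)(W), (1,1)(W), (1,0)(W), (0,3)(W), all W → L
(2,0): only reaches (1,0)(W), which is W → L
(2,2): only reaches (1,2)(W), (2,1)(W), (1,1)(W), all W → L
(3,4): only reaches (2,4)(W), (3,3)(W), (3,1)(W), (3,0)(W), (2,3)(W), all W → L
(4,1): only reaches (3,1)(W), (0,1)(W), (4,0)(W), (3,0)(W), all W → L
(4,3): only reaches (3,3)(W), (0,3)(W), (4,2)(W), (4,0)(W), (3,2)(W), all W → L
(5,5): only reaches (4,5)(W), (1,5)(W), (0,5)(W), (5,4)(W), (5,2)(W), (5,1)(W), (4,4)(W), all W → L
(6,1): only reaches (5,1)(W), (2,1)(W), (1,1)(W), (6,0)(W), (5,0)(W), all W → L
(6,3): only reaches (5,3)(W), (2,3)(W), (1,3)(W), (6,2)(W), (6,0)(W), (5,2)(W), all W → L
(7,5): only reaches (6,5)(W), (3,5)(W), (2,5)(W), (7,4)(W), (7,2)(W), (7,1)(W), (6,4)(W), all W → L
(8,0): only reaches (7,0)(W), (4,0)(W), (3,0)(W), all W → L
(8,2): only reaches (7,2)(W), (4,2)(W), (3,2)(W), (8,1)(W), (7,1)(W), all W → L
(9,4): only reaches (8,4)(W), (5,4)(W), (4,4)(W), (9,3)(W), (9,1)(W), (9,0)(W), (8,3)(W), all W → L
Every other cell has at least one move into one of the L cells above, so it is W.
L cells per row: a=0: 2, a=1: 1, a=2: 2, a=3: 1, a=4: 2, a=5: 1, a=6: 2, a=7: 1, a=8: 2, a=9: 1; total 15.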